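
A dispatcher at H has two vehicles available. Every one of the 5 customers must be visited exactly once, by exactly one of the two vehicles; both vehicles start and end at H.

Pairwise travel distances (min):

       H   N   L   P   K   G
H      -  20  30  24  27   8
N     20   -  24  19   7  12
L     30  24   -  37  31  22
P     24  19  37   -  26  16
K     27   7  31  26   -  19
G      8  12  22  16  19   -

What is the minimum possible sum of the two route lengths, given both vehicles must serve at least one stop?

Try each way of splitting the stops between the two vehicles (each non-empty) and, for each split, find the best tour for each vehicle:
  {N} + {L, P, K, G}: 40 + 111 = 151
  {L} + {N, P, K, G}: 60 + 77 = 137
  {N, L} + {P, K, G}: 74 + 77 = 151
  {P} + {N, L, K, G}: 48 + 88 = 136
  {N, P} + {L, K, G}: 63 + 88 = 151
  {L, P} + {N, K, G}: 91 + 54 = 145
  … (15 splits in total)
  {N, L, P, K} + {G}: 111 + 16 = 127  ← best
Best: vehicle 1 H → L → N → K → P → H = 111; vehicle 2 H → G → H = 16; combined 127.

Minimum combined distance: 127 min.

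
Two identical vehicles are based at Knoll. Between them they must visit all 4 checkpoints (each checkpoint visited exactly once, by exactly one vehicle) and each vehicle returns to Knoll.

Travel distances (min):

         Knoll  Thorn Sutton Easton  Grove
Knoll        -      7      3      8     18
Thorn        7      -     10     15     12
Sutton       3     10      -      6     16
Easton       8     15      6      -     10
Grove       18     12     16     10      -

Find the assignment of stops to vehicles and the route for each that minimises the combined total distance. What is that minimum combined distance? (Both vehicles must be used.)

Try each way of splitting the stops between the two vehicles (each non-empty) and, for each split, find the best tour for each vehicle:
  {Thorn} + {Sutton, Easton, Grove}: 14 + 37 = 51
  {Sutton} + {Thorn, Easton, Grove}: 6 + 37 = 43
  {Thorn, Sutton} + {Easton, Grove}: 20 + 36 = 56
  {Easton} + {Thorn, Sutton, Grove}: 16 + 38 = 54
  {Thorn, Easton} + {Sutton, Grove}: 30 + 37 = 67
  {Sutton, Easton} + {Thorn, Grove}: 17 + 37 = 54
  … (7 splits in total)
Best: vehicle 1 Knoll → Sutton → Knoll = 6; vehicle 2 Knoll → Thorn → Grove → Easton → Knoll = 37; combined 43.

Minimum combined distance: 43 min.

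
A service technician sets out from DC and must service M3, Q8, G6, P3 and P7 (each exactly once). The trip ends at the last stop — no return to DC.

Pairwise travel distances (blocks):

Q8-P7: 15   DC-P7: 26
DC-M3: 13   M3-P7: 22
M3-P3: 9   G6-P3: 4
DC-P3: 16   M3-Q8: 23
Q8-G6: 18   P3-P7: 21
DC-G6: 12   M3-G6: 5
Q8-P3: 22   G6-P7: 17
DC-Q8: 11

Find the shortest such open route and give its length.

There are 5! = 120 possible orderings.
DC → M3 → Q8 → G6 → P3 → P7: 13+23+18+4+21 = 79
DC → M3 → Q8 → G6 → P7 → P3: 13+23+18+17+21 = 92
DC → M3 → Q8 → P3 → G6 → P7: 13+23+22+4+17 = 79
DC → M3 → Q8 → P3 → P7 → G6: 13+23+22+21+17 = 96
DC → M3 → Q8 → P7 → G6 → P3: 13+23+15+17+4 = 72
DC → M3 → Q8 → P7 → P3 → G6: 13+23+15+21+4 = 76
DC → M3 → G6 → Q8 → P3 → P7: 13+5+18+22+21 = 79
DC → M3 → G6 → Q8 → P7 → P3: 13+5+18+15+21 = 72
DC → M3 → G6 → P3 → Q8 → P7: 13+5+4+22+15 = 59
DC → M3 → G6 → P3 → P7 → Q8: 13+5+4+21+15 = 58
DC → M3 → G6 → P7 → Q8 → P3: 13+5+17+15+22 = 72
DC → M3 → G6 → P7 → P3 → Q8: 13+5+17+21+22 = 78
DC → M3 → P3 → Q8 → G6 → P7: 13+9+22+18+17 = 79
DC → M3 → P3 → Q8 → P7 → G6: 13+9+22+15+17 = 76
… (106 more)
DC → Q8 → P7 → G6 → P3 → M3: 11+15+17+4+9 = 56  ← best
The minimum is 56.
One shortest path: DC → Q8 → P7 → G6 → P3 → M3.

56 blocks — the minimum one-way total.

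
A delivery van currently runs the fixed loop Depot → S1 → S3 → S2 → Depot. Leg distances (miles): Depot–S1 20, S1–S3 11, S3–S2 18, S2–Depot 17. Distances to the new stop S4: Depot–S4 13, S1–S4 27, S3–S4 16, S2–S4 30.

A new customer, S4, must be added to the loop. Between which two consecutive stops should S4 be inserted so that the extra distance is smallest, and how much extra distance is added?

Insertion cost between consecutive stops i–j is d(i,S4) + d(S4,j) − d(i,j):
  between Depot and S1: 13 + 27 − 20 = 20
  between S1 and S3: 27 + 16 − 11 = 32
  between S3 and S2: 16 + 30 − 18 = 28
  between S2 and Depot: 30 + 13 − 17 = 26
Cheapest insertion is between Depot and S1, adding 20.
New total = 66 + 20 = 86.

+20 miles — insert S4 between Depot and S1.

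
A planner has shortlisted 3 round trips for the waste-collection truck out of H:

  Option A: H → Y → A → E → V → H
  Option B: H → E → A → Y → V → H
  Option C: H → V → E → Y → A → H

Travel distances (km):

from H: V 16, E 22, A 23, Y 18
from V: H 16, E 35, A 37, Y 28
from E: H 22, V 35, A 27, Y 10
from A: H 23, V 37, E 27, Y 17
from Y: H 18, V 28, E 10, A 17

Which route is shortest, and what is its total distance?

Option A: 18 + 17 + 27 + 35 + 16 = 113
Option B: 22 + 27 + 17 + 28 + 16 = 110
Option C: 16 + 35 + 10 + 17 + 23 = 101

Shortest is Option C, total 101 km.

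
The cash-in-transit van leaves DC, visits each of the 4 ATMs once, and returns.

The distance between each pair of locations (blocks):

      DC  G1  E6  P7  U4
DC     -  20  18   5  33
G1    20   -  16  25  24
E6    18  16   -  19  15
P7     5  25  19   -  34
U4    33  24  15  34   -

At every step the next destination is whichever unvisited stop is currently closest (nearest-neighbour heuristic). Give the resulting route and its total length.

At DC the remaining stops are P7 5, E6 18, G1 20, U4 33; go to P7.
At P7 the remaining stops are E6 19, G1 25, U4 34; go to E6.
At E6 the remaining stops are U4 15, G1 16; go to U4.
At U4 the remaining stops are G1 24; go to G1.
Return G1→DC: 20.
Total = 5 + 19 + 15 + 24 + 20 = 83.

83 blocks along DC → P7 → E6 → U4 → G1 → DC.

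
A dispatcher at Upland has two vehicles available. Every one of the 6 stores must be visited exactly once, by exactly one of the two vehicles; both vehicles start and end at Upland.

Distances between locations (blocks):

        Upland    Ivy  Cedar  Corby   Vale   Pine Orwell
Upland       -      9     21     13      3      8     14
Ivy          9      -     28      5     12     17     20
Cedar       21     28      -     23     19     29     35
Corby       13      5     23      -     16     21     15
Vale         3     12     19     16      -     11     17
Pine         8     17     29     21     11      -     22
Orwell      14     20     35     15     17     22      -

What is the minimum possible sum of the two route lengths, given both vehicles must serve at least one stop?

There are 2^5 − 1 = 31 ways to divide the 6 stops into two non-empty groups. For each, the best each vehicle can do is its own shortest tour through its group:
  {Ivy} + {Cedar, Corby, Vale, Pine, Orwell}: 18 + 90 = 108
  {Cedar} + {Ivy, Corby, Vale, Pine, Orwell}: 42 + 65 = 107
  {Ivy, Cedar} + {Corby, Vale, Pine, Orwell}: 58 + 64 = 122
  {Corby} + {Ivy, Cedar, Vale, Pine, Orwell}: 26 + 100 = 126
  {Ivy, Corby} + {Cedar, Vale, Pine, Orwell}: 27 + 87 = 114
  {Cedar, Corby} + {Ivy, Vale, Pine, Orwell}: 57 + 65 = 122
  … (31 splits in total)
  {Pine} + {Ivy, Cedar, Corby, Vale, Orwell}: 16 + 84 = 100  ← best
Best: vehicle 1 Upland → Pine → Upland = 16; vehicle 2 Upland → Vale → Cedar → Ivy → Corby → Orwell → Upland = 84; combined 100.

100 blocks — the smallest possible combined total.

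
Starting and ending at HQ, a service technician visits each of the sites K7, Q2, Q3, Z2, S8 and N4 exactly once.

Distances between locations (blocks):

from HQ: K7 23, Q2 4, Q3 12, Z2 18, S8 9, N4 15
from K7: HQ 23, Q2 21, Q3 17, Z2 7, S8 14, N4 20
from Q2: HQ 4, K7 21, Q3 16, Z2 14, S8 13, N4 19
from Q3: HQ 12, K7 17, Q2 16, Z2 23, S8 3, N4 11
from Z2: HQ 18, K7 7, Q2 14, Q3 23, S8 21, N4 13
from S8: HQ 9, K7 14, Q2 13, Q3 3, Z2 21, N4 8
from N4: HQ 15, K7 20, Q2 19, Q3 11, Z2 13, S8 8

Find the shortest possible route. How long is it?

There are 360 distinct closed tours to check (reversals are equivalent).
HQ-K7-Q2-Q3-Z2-S8-N4-HQ: 23+21+16+23+21+8+15 = 127
HQ-K7-Q2-Q3-Z2-N4-S8-HQ: 23+21+16+23+13+8+9 = 113
HQ-K7-Q2-Q3-S8-Z2-N4-HQ: 23+21+16+3+21+13+15 = 112
HQ-K7-Q2-Q3-S8-N4-Z2-HQ: 23+21+16+3+8+13+18 = 102
HQ-K7-Q2-Q3-N4-Z2-S8-HQ: 23+21+16+11+13+21+9 = 114
HQ-K7-Q2-Q3-N4-S8-Z2-HQ: 23+21+16+11+8+21+18 = 118
HQ-K7-Q2-Z2-Q3-S8-N4-HQ: 23+21+14+23+3+8+15 = 107
HQ-K7-Q2-Z2-Q3-N4-S8-HQ: 23+21+14+23+11+8+9 = 109
… (352 more)
HQ-Q2-K7-Z2-N4-Q3-S8-HQ: 4+21+7+13+11+3+9 = 68  ← best
The minimum is 68.
One optimal route: HQ → Q2 → K7 → Z2 → N4 → Q3 → S8 → HQ (or its reverse).

Minimum total distance: 68 blocks.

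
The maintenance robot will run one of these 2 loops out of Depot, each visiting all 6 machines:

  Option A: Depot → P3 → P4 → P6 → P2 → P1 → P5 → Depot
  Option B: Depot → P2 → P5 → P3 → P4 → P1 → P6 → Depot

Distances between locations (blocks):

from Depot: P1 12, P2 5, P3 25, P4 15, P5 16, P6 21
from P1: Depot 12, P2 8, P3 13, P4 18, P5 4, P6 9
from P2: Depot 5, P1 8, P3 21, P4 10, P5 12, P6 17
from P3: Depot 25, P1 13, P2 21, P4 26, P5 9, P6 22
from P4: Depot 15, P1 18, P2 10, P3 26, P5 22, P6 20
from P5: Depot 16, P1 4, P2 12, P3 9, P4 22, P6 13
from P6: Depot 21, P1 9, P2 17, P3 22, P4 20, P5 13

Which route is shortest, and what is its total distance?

Option A: 25 + 26 + 20 + 17 + 8 + 4 + 16 = 116
Option B: 5 + 12 + 9 + 26 + 18 + 9 + 21 = 100

100 blocks — Option B is the shortest.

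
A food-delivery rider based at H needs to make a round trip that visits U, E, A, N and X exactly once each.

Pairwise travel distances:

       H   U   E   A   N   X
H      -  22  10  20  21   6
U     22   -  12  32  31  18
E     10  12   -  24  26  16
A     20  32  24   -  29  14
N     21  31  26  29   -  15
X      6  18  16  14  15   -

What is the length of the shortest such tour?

102 — the shortest possible round trip.

There are 60 distinct closed tours to check (reversals are equivalent).
H-U-E-A-N-X-H: 22+12+24+29+15+6 = 108
H-U-E-A-X-N-H: 22+12+24+14+15+21 = 108
H-U-E-N-A-X-H: 22+12+26+29+14+6 = 109
H-U-E-N-X-A-H: 22+12+26+15+14+20 = 109
H-U-E-X-A-N-H: 22+12+16+14+29+21 = 114
H-U-E-X-N-A-H: 22+12+16+15+29+20 = 114
H-U-A-E-N-X-H: 22+32+24+26+15+6 = 125
H-U-A-E-X-N-H: 22+32+24+16+15+21 = 130
H-U-A-N-E-X-H: 22+32+29+26+16+6 = 131
H-U-A-N-X-E-H: 22+32+29+15+16+10 = 124
H-U-A-X-E-N-H: 22+32+14+16+26+21 = 131
H-U-A-X-N-E-H: 22+32+14+15+26+10 = 119
H-U-N-E-A-X-H: 22+31+26+24+14+6 = 123
H-U-N-E-X-A-H: 22+31+26+16+14+20 = 129
… (46 more)
H-E-U-N-A-X-H: 10+12+31+29+14+6 = 102  ← best
The minimum is 102.
One optimal route: H → E → U → N → A → X → H (or its reverse).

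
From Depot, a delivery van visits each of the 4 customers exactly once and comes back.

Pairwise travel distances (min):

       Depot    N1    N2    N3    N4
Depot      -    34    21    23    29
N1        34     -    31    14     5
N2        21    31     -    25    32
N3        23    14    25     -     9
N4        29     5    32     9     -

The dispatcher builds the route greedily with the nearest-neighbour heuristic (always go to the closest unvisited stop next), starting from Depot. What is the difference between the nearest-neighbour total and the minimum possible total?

5 min longer than the optimal tour.

From Depot: N2=21, N3=23, N4=29, N1=34 → choose N2 (21).
From N2: N3=25, N1=31, N4=32 → choose N3 (25).
From N3: N4=9, N1=14 → choose N4 (9).
From N4: N1=5 → choose N1 (5).
NN route Depot → N2 → N3 → N4 → N1 → Depot costs 94.
Optimal: Depot → N2 → N1 → N4 → N3 → Depot costs 89 (by enumerating all 12 distinct tours).
Excess = 94 − 89 = 5.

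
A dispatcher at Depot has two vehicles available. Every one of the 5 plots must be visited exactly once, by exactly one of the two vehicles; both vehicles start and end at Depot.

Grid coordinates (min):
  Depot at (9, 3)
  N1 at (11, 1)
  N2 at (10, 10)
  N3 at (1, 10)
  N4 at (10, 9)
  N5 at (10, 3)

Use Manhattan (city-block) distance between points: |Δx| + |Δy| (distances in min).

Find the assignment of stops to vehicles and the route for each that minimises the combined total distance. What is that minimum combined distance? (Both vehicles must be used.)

40 min — the smallest possible combined total.

Try each way of splitting the stops between the two vehicles (each non-empty) and, for each split, find the best tour for each vehicle:
  {N1} + {N2, N3, N4, N5}: 8 + 32 = 40
  {N2} + {N1, N3, N4, N5}: 16 + 38 = 54
  {N1, N2} + {N3, N4, N5}: 22 + 32 = 54
  {N3} + {N1, N2, N4, N5}: 30 + 22 = 52
  {N1, N3} + {N2, N4, N5}: 38 + 16 = 54
  {N2, N3} + {N1, N4, N5}: 32 + 20 = 52
  … (15 splits in total)
Best: vehicle 1 Depot → N1 → Depot = 8; vehicle 2 Depot → N3 → N2 → N4 → N5 → Depot = 32; combined 40.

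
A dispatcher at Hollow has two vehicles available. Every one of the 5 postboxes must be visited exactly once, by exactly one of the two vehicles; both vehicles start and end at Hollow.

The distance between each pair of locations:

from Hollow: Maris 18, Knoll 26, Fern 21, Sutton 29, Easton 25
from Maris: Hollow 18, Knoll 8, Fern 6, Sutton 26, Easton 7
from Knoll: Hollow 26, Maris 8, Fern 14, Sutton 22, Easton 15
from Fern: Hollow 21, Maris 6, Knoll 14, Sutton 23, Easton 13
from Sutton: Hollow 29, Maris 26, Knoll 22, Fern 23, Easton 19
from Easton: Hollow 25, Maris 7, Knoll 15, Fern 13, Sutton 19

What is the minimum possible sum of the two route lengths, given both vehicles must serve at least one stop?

Try each way of splitting the stops between the two vehicles (each non-empty) and, for each split, find the best tour for each vehicle:
  {Maris} + {Knoll, Fern, Sutton, Easton}: 36 + 98 = 134
  {Knoll} + {Maris, Fern, Sutton, Easton}: 52 + 82 = 134
  {Maris, Knoll} + {Fern, Sutton, Easton}: 52 + 82 = 134
  {Fern} + {Maris, Knoll, Sutton, Easton}: 42 + 89 = 131
  {Maris, Fern} + {Knoll, Sutton, Easton}: 45 + 89 = 134
  {Knoll, Fern} + {Maris, Sutton, Easton}: 61 + 73 = 134
  … (15 splits in total)
Best: vehicle 1 Hollow → Fern → Hollow = 42; vehicle 2 Hollow → Maris → Knoll → Easton → Sutton → Hollow = 89; combined 131.

Minimum combined distance: 131.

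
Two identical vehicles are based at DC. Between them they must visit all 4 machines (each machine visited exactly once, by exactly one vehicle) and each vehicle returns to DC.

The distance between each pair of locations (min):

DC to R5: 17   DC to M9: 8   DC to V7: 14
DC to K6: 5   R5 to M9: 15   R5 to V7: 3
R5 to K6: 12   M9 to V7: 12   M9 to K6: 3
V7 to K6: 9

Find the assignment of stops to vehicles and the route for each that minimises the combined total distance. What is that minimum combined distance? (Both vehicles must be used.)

50 min — the smallest possible combined total.

Try each way of splitting the stops between the two vehicles (each non-empty) and, for each split, find the best tour for each vehicle:
  {R5} + {M9, V7, K6}: 34 + 34 = 68
  {M9} + {R5, V7, K6}: 16 + 34 = 50
  {R5, M9} + {V7, K6}: 40 + 28 = 68
  {V7} + {R5, M9, K6}: 28 + 40 = 68
  {R5, V7} + {M9, K6}: 34 + 16 = 50
  {M9, V7} + {R5, K6}: 34 + 34 = 68
  … (7 splits in total)
Best: vehicle 1 DC → M9 → DC = 16; vehicle 2 DC → R5 → V7 → K6 → DC = 34; combined 50.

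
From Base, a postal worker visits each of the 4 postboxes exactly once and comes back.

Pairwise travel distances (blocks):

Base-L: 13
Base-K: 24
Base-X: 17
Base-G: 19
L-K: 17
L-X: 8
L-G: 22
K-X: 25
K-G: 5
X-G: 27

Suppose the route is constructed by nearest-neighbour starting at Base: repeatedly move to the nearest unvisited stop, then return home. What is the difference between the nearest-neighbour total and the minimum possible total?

Base: L=13, X=17, G=19, K=24 ⇒ L
L: X=8, K=17, G=22 ⇒ X
X: K=25, G=27 ⇒ K
K: G=5 ⇒ G
NN route Base → L → X → K → G → Base costs 70.
Optimal: Base → X → L → K → G → Base costs 66 (by enumerating all 12 distinct tours).
Excess = 70 − 66 = 4.

Excess over optimum: 4 blocks.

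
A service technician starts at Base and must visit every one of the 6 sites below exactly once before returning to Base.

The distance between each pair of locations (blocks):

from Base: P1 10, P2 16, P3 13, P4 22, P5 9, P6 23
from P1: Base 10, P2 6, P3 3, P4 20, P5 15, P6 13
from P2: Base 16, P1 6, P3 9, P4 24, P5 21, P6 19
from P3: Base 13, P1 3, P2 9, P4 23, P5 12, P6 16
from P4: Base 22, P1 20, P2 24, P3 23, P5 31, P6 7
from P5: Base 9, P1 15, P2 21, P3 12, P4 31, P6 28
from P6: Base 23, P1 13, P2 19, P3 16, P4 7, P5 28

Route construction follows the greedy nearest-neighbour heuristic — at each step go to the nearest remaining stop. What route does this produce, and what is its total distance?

78 blocks along Base → P5 → P3 → P1 → P2 → P6 → P4 → Base.

From Base: distances to unvisited — P5=9, P1=10, P3=13, P2=16, P4=22, P6=23. Nearest is P5 (9).
From P5: distances to unvisited — P3=12, P1=15, P2=21, P6=28, P4=31. Nearest is P3 (12).
From P3: distances to unvisited — P1=3, P2=9, P6=16, P4=23. Nearest is P1 (3).
From P1: distances to unvisited — P2=6, P6=13, P4=20. Nearest is P2 (6).
From P2: distances to unvisited — P6=19, P4=24. Nearest is P6 (19).
From P6: distances to unvisited — P4=7. Nearest is P4 (7).
Return P4→Base: 22.
Total = 9 + 12 + 3 + 6 + 19 + 7 + 22 = 78.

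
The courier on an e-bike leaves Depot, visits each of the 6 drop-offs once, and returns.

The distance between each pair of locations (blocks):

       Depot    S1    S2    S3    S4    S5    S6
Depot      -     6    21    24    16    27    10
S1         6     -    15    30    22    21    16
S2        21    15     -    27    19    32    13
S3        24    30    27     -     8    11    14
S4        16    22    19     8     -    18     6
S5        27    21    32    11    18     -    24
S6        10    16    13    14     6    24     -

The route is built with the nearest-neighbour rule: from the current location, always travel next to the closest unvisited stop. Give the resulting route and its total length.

Total distance 86 blocks via the nearest-neighbour route Depot → S1 → S2 → S6 → S4 → S3 → S5 → Depot.

From Depot: distances to unvisited — S1=6, S6=10, S4=16, S2=21, S3=24, S5=27. Nearest is S1 (6).
From S1: distances to unvisited — S2=15, S6=16, S5=21, S4=22, S3=30. Nearest is S2 (15).
From S2: distances to unvisited — S6=13, S4=19, S3=27, S5=32. Nearest is S6 (13).
From S6: distances to unvisited — S4=6, S3=14, S5=24. Nearest is S4 (6).
From S4: distances to unvisited — S3=8, S5=18. Nearest is S3 (8).
From S3: distances to unvisited — S5=11. Nearest is S5 (11).
Return S5→Depot: 27.
Total = 6 + 15 + 13 + 6 + 8 + 11 + 27 = 86.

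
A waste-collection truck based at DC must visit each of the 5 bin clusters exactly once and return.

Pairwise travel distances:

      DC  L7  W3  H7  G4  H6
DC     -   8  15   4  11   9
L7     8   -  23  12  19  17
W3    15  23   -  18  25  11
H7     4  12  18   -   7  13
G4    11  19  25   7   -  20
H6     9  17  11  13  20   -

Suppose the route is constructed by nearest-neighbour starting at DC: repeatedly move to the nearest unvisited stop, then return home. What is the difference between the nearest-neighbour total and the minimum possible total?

Excess over optimum: 1.

DC: H7=4, L7=8, H6=9, G4=11, W3=15 ⇒ H7
H7: G4=7, L7=12, H6=13, W3=18 ⇒ G4
G4: L7=19, H6=20, W3=25 ⇒ L7
L7: H6=17, W3=23 ⇒ H6
H6: W3=11 ⇒ W3
NN route DC → H7 → G4 → L7 → H6 → W3 → DC costs 73.
Optimal: DC → L7 → H7 → G4 → W3 → H6 → DC costs 72 (by enumerating all 60 distinct tours).
Excess = 73 − 72 = 1.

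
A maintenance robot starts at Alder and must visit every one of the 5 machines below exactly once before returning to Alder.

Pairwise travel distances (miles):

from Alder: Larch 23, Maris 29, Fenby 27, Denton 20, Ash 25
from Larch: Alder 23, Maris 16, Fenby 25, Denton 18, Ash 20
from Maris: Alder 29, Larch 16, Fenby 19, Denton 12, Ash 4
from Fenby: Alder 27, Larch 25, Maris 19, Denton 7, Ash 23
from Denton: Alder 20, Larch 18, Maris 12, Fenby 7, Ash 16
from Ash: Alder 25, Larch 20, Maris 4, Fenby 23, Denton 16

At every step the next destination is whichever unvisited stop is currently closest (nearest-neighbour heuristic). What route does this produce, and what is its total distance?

Nearest-neighbour total = 93 miles; route Alder → Denton → Fenby → Maris → Ash → Larch → Alder.

From Alder: distances to unvisited — Denton=20, Larch=23, Ash=25, Fenby=27, Maris=29. Nearest is Denton (20).
From Denton: distances to unvisited — Fenby=7, Maris=12, Ash=16, Larch=18. Nearest is Fenby (7).
From Fenby: distances to unvisited — Maris=19, Ash=23, Larch=25. Nearest is Maris (19).
From Maris: distances to unvisited — Ash=4, Larch=16. Nearest is Ash (4).
From Ash: distances to unvisited — Larch=20. Nearest is Larch (20).
Return Larch→Alder: 23.
Total = 20 + 7 + 19 + 4 + 20 + 23 = 93.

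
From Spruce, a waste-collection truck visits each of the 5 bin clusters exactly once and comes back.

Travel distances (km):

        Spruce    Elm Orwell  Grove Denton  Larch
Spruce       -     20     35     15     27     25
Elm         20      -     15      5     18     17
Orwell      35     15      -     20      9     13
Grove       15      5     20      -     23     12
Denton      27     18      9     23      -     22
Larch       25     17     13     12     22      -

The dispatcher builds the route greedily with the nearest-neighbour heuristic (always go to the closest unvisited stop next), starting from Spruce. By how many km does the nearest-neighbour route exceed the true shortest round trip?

The nearest-neighbour route is 6 km longer than optimal.

From Spruce: Grove=15, Elm=20, Larch=25, Denton=27, Orwell=35 → choose Grove (15).
From Grove: Elm=5, Larch=12, Orwell=20, Denton=23 → choose Elm (5).
From Elm: Orwell=15, Larch=17, Denton=18 → choose Orwell (15).
From Orwell: Denton=9, Larch=13 → choose Denton (9).
From Denton: Larch=22 → choose Larch (22).
NN route Spruce → Grove → Elm → Orwell → Denton → Larch → Spruce costs 91.
Optimal: Spruce → Grove → Elm → Denton → Orwell → Larch → Spruce costs 85 (by enumerating all 60 distinct tours).
Excess = 91 − 85 = 6.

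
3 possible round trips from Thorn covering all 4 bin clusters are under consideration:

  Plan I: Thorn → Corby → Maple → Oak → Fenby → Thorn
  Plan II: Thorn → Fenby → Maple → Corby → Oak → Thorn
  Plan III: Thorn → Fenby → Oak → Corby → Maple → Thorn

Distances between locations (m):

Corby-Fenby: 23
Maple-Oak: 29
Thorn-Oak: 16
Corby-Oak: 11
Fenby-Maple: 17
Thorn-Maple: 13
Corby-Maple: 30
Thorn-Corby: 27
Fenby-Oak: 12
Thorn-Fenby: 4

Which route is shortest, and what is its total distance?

70 m — Plan III is the shortest.

Plan I: 27 + 30 + 29 + 12 + 4 = 102
Plan II: 4 + 17 + 30 + 11 + 16 = 78
Plan III: 4 + 12 + 11 + 30 + 13 = 70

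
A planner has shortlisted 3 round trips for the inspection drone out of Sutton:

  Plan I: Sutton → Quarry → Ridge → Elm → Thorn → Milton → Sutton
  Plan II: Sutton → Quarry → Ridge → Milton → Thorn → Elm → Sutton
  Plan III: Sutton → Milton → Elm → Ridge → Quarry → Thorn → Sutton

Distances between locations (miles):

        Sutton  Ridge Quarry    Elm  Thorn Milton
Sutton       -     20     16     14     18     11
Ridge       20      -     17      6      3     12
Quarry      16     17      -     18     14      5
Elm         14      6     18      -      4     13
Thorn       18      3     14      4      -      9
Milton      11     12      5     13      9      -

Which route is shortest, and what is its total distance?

Plan I: 16 + 17 + 6 + 4 + 9 + 11 = 63
Plan II: 16 + 17 + 12 + 9 + 4 + 14 = 72
Plan III: 11 + 13 + 6 + 17 + 14 + 18 = 79

Shortest is Plan I, total 63 miles.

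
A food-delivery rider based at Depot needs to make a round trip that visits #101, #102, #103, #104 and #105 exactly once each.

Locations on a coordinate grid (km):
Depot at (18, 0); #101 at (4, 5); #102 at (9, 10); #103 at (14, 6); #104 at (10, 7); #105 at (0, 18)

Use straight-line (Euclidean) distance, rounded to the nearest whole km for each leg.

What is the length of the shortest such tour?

Shortest round trip = 55 km.

Depot → #101 → #102 → #103 → #104 → #105 → Depot: 15+7+6+4+15+25 = 72
Depot → #101 → #102 → #103 → #105 → #104 → Depot: 15+7+6+18+15+11 = 72
Depot → #101 → #102 → #104 → #103 → #105 → Depot: 15+7+3+4+18+25 = 72
Depot → #101 → #102 → #104 → #105 → #103 → Depot: 15+7+3+15+18+7 = 65
Depot → #101 → #102 → #105 → #103 → #104 → Depot: 15+7+12+18+4+11 = 67
Depot → #101 → #102 → #105 → #104 → #103 → Depot: 15+7+12+15+4+7 = 60
Depot → #101 → #103 → #102 → #104 → #105 → Depot: 15+10+6+3+15+25 = 74
Depot → #101 → #103 → #102 → #105 → #104 → Depot: 15+10+6+12+15+11 = 69
Depot → #101 → #103 → #104 → #102 → #105 → Depot: 15+10+4+3+12+25 = 69
Depot → #101 → #103 → #104 → #105 → #102 → Depot: 15+10+4+15+12+13 = 69
Depot → #101 → #103 → #105 → #102 → #104 → Depot: 15+10+18+12+3+11 = 69
Depot → #101 → #103 → #105 → #104 → #102 → Depot: 15+10+18+15+3+13 = 74
Depot → #101 → #104 → #102 → #103 → #105 → Depot: 15+6+3+6+18+25 = 73
Depot → #101 → #104 → #102 → #105 → #103 → Depot: 15+6+3+12+18+7 = 61
… (46 more)
Depot → #101 → #105 → #102 → #104 → #103 → Depot: 15+14+12+3+4+7 = 55  ← best
The minimum is 55.
One optimal route: Depot → #101 → #105 → #102 → #104 → #103 → Depot (or its reverse).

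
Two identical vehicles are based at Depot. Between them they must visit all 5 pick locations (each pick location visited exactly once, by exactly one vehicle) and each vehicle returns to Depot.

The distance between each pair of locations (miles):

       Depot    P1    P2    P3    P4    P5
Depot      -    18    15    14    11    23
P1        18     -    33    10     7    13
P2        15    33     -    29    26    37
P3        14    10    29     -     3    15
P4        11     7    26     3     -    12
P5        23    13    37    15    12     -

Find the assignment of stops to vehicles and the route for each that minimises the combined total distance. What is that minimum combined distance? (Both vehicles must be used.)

Minimum combined distance: 90 miles.

Check every non-empty split of the stops between the two vehicles; for each half take its own optimal tour:
  {P1} + {P2, P3, P4, P5}: 36 + 81 = 117
  {P2} + {P1, P3, P4, P5}: 30 + 60 = 90
  {P1, P2} + {P3, P4, P5}: 66 + 52 = 118
  {P3} + {P1, P2, P4, P5}: 28 + 83 = 111
  {P1, P3} + {P2, P4, P5}: 42 + 75 = 117
  {P2, P3} + {P1, P4, P5}: 58 + 54 = 112
  … (15 splits in total)
Best: vehicle 1 Depot → P2 → Depot = 30; vehicle 2 Depot → P1 → P5 → P3 → P4 → Depot = 60; combined 90.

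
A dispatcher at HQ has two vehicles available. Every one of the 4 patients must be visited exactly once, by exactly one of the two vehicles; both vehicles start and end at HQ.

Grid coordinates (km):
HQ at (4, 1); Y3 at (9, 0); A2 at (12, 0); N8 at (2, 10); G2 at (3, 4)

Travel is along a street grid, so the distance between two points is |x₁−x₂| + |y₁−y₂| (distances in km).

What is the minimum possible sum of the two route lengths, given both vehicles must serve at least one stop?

There are 2^3 − 1 = 7 ways to divide the 4 stops into two non-empty groups. For each, the best each vehicle can do is its own shortest tour through its group:
  {Y3} + {A2, N8, G2}: 12 + 40 = 52
  {A2} + {Y3, N8, G2}: 18 + 34 = 52
  {Y3, A2} + {N8, G2}: 18 + 22 = 40
  {N8} + {Y3, A2, G2}: 22 + 26 = 48
  {Y3, N8} + {A2, G2}: 34 + 26 = 60
  {A2, N8} + {Y3, G2}: 40 + 20 = 60
  … (7 splits in total)
Best: vehicle 1 HQ → Y3 → A2 → HQ = 18; vehicle 2 HQ → N8 → G2 → HQ = 22; combined 40.

Minimum combined distance: 40 km.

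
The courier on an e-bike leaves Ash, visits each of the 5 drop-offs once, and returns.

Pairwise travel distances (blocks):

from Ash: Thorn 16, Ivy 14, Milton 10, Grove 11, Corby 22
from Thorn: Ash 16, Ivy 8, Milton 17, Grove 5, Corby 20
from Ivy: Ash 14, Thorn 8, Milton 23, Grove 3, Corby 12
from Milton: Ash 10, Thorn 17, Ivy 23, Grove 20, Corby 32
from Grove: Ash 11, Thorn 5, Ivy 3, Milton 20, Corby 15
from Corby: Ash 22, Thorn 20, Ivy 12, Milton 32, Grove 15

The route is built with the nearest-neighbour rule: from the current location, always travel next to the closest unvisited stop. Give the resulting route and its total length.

From Ash: distances to unvisited — Milton=10, Grove=11, Ivy=14, Thorn=16, Corby=22. Nearest is Milton (10).
From Milton: distances to unvisited — Thorn=17, Grove=20, Ivy=23, Corby=32. Nearest is Thorn (17).
From Thorn: distances to unvisited — Grove=5, Ivy=8, Corby=20. Nearest is Grove (5).
From Grove: distances to unvisited — Ivy=3, Corby=15. Nearest is Ivy (3).
From Ivy: distances to unvisited — Corby=12. Nearest is Corby (12).
Return Corby→Ash: 22.
Total = 10 + 17 + 5 + 3 + 12 + 22 = 69.

Nearest-neighbour total = 69 blocks; route Ash → Milton → Thorn → Grove → Ivy → Corby → Ash.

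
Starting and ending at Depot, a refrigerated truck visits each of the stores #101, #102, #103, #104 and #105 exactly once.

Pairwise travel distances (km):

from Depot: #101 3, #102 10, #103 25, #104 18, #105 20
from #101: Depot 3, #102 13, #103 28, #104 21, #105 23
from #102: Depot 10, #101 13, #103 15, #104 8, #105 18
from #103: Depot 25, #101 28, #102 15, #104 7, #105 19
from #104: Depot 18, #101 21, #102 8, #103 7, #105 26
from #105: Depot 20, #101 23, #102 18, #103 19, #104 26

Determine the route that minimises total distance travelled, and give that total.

Shortest round trip = 70 km.

With 5 stops there are 5!/2 = 60 distinct round trips (a route and its reverse cost the same).
Depot→#101→#102→#103→#104→#105→Depot: 3+13+15+7+26+20 = 84
Depot→#101→#102→#103→#105→#104→Depot: 3+13+15+19+26+18 = 94
Depot→#101→#102→#104→#103→#105→Depot: 3+13+8+7+19+20 = 70
Depot→#101→#102→#104→#105→#103→Depot: 3+13+8+26+19+25 = 94
Depot→#101→#102→#105→#103→#104→Depot: 3+13+18+19+7+18 = 78
Depot→#101→#102→#105→#104→#103→Depot: 3+13+18+26+7+25 = 92
Depot→#101→#103→#102→#104→#105→Depot: 3+28+15+8+26+20 = 100
Depot→#101→#103→#102→#105→#104→Depot: 3+28+15+18+26+18 = 108
Depot→#101→#103→#104→#102→#105→Depot: 3+28+7+8+18+20 = 84
Depot→#101→#103→#104→#105→#102→Depot: 3+28+7+26+18+10 = 92
Depot→#101→#103→#105→#102→#104→Depot: 3+28+19+18+8+18 = 94
Depot→#101→#103→#105→#104→#102→Depot: 3+28+19+26+8+10 = 94
Depot→#101→#104→#102→#103→#105→Depot: 3+21+8+15+19+20 = 86
Depot→#101→#104→#102→#105→#103→Depot: 3+21+8+18+19+25 = 94
… (46 more)
The minimum is 70.
One optimal route: Depot → #101 → #102 → #104 → #103 → #105 → Depot (or its reverse).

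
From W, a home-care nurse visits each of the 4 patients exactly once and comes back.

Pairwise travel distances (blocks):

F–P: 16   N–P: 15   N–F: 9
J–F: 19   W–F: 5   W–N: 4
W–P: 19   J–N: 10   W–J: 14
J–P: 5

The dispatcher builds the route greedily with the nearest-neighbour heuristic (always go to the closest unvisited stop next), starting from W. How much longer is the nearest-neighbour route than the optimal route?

W: N=4, F=5, J=14, P=19 ⇒ N
N: F=9, J=10, P=15 ⇒ F
F: P=16, J=19 ⇒ P
P: J=5 ⇒ J
NN route W → N → F → P → J → W costs 48.
Optimal: W → N → J → P → F → W costs 40 (by enumerating all 12 distinct tours).
Excess = 48 − 40 = 8.

The nearest-neighbour route is 8 blocks longer than optimal.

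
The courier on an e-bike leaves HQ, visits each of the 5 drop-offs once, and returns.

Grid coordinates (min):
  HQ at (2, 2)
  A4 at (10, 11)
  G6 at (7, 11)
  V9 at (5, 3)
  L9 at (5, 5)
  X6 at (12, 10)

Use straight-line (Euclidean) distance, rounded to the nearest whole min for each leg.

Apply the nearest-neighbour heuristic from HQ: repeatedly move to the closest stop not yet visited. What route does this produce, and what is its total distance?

Nearest-neighbour total = 29 min; route HQ → V9 → L9 → G6 → A4 → X6 → HQ.

From HQ: distances to unvisited — V9=3, L9=4, G6=10, A4=12, X6=13. Nearest is V9 (3).
From V9: distances to unvisited — L9=2, G6=8, A4=9, X6=10. Nearest is L9 (2).
From L9: distances to unvisited — G6=6, A4=8, X6=9. Nearest is G6 (6).
From G6: distances to unvisited — A4=3, X6=5. Nearest is A4 (3).
From A4: distances to unvisited — X6=2. Nearest is X6 (2).
Return X6→HQ: 13.
Total = 3 + 2 + 6 + 3 + 2 + 13 = 29.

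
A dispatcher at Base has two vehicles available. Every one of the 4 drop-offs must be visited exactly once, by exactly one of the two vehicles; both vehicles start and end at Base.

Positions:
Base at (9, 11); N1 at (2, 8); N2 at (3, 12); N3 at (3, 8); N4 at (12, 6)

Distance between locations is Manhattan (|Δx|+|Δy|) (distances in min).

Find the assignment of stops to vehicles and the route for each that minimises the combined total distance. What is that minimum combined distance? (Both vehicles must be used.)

There are 2^3 − 1 = 7 ways to divide the 4 stops into two non-empty groups. For each, the best each vehicle can do is its own shortest tour through its group:
  {N1} + {N2, N3, N4}: 20 + 30 = 50
  {N2} + {N1, N3, N4}: 14 + 30 = 44
  {N1, N2} + {N3, N4}: 22 + 28 = 50
  {N3} + {N1, N2, N4}: 18 + 32 = 50
  {N1, N3} + {N2, N4}: 20 + 30 = 50
  {N2, N3} + {N1, N4}: 20 + 30 = 50
  … (7 splits in total)
  {N1, N2, N3} + {N4}: 22 + 16 = 38  ← best
Best: vehicle 1 Base → N1 → N3 → N2 → Base = 22; vehicle 2 Base → N4 → Base = 16; combined 38.

38 min — the smallest possible combined total.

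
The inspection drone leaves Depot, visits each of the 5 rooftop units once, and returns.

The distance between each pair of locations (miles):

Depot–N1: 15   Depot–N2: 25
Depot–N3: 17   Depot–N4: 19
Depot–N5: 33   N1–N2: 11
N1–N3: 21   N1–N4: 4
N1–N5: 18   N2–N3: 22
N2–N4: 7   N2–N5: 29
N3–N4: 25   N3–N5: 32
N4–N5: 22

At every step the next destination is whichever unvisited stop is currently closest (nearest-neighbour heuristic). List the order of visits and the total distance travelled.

Nearest-neighbour total = 113 miles; route Depot → N1 → N4 → N2 → N3 → N5 → Depot.

At Depot the remaining stops are N1 15, N3 17, N4 19, N2 25, N5 33; go to N1.
At N1 the remaining stops are N4 4, N2 11, N5 18, N3 21; go to N4.
At N4 the remaining stops are N2 7, N5 22, N3 25; go to N2.
At N2 the remaining stops are N3 22, N5 29; go to N3.
At N3 the remaining stops are N5 32; go to N5.
Return N5→Depot: 33.
Total = 15 + 4 + 7 + 22 + 32 + 33 = 113.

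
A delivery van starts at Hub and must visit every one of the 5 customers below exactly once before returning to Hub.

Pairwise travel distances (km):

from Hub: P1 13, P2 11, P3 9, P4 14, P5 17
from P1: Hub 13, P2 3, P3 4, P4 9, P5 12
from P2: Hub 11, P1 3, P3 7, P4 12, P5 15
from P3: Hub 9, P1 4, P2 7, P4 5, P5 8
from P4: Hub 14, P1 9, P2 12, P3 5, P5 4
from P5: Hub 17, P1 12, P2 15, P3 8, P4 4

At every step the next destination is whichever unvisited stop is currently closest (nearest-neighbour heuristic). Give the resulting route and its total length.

At Hub the remaining stops are P3 9, P2 11, P1 13, P4 14, P5 17; go to P3.
At P3 the remaining stops are P1 4, P4 5, P2 7, P5 8; go to P1.
At P1 the remaining stops are P2 3, P4 9, P5 12; go to P2.
At P2 the remaining stops are P4 12, P5 15; go to P4.
At P4 the remaining stops are P5 4; go to P5.
Return P5→Hub: 17.
Total = 9 + 4 + 3 + 12 + 4 + 17 = 49.

49 km along Hub → P3 → P1 → P2 → P4 → P5 → Hub.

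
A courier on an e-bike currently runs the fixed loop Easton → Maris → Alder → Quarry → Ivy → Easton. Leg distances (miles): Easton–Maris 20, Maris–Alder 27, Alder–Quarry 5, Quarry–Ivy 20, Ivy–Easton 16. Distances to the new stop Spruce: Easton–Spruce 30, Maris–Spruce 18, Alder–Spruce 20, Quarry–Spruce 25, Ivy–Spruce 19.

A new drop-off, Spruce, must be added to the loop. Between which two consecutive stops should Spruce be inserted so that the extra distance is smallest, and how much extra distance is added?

Insertion cost between consecutive stops i–j is d(i,Spruce) + d(Spruce,j) − d(i,j):
  between Easton and Maris: 30 + 18 − 20 = 28
  between Maris and Alder: 18 + 20 − 27 = 11
  between Alder and Quarry: 20 + 25 − 5 = 40
  between Quarry and Ivy: 25 + 19 − 20 = 24
  between Ivy and Easton: 19 + 30 − 16 = 33
Cheapest insertion is between Maris and Alder, adding 11.
New total = 88 + 11 = 99.

Minimum extra distance: 11 miles, inserting Spruce between Maris and Alder.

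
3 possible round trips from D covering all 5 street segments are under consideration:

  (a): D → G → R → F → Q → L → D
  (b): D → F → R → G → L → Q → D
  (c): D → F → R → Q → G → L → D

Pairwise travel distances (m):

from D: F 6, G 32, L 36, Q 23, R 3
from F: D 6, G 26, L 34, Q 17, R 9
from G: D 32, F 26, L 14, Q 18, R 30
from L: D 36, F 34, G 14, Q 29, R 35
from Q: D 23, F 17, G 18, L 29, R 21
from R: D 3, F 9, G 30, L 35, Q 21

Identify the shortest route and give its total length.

(a): 32 + 30 + 9 + 17 + 29 + 36 = 153
(b): 6 + 9 + 30 + 14 + 29 + 23 = 111
(c): 6 + 9 + 21 + 18 + 14 + 36 = 104

104 m — (c) is the shortest.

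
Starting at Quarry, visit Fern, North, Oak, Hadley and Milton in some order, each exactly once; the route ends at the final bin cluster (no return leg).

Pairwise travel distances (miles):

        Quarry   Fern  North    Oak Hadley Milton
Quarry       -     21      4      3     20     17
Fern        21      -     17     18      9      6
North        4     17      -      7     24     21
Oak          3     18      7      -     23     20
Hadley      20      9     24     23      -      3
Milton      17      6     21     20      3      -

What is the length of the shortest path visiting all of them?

Minimum one-way distance = 36 miles.

There are 5! = 120 possible orderings.
Quarry→Fern→North→Oak→Hadley→Milton: 21+17+7+23+3 = 71
Quarry→Fern→North→Oak→Milton→Hadley: 21+17+7+20+3 = 68
Quarry→Fern→North→Hadley→Oak→Milton: 21+17+24+23+20 = 105
Quarry→Fern→North→Hadley→Milton→Oak: 21+17+24+3+20 = 85
Quarry→Fern→North→Milton→Oak→Hadley: 21+17+21+20+23 = 102
Quarry→Fern→North→Milton→Hadley→Oak: 21+17+21+3+23 = 85
Quarry→Fern→Oak→North→Hadley→Milton: 21+18+7+24+3 = 73
Quarry→Fern→Oak→North→Milton→Hadley: 21+18+7+21+3 = 70
Quarry→Fern→Oak→Hadley→North→Milton: 21+18+23+24+21 = 107
Quarry→Fern→Oak→Hadley→Milton→North: 21+18+23+3+21 = 86
Quarry→Fern→Oak→Milton→North→Hadley: 21+18+20+21+24 = 104
Quarry→Fern→Oak→Milton→Hadley→North: 21+18+20+3+24 = 86
Quarry→Fern→Hadley→North→Oak→Milton: 21+9+24+7+20 = 81
Quarry→Fern→Hadley→North→Milton→Oak: 21+9+24+21+20 = 95
… (106 more)
Quarry→Oak→North→Fern→Milton→Hadley: 3+7+17+6+3 = 36  ← best
The minimum is 36.
One shortest path: Quarry → Oak → North → Fern → Milton → Hadley.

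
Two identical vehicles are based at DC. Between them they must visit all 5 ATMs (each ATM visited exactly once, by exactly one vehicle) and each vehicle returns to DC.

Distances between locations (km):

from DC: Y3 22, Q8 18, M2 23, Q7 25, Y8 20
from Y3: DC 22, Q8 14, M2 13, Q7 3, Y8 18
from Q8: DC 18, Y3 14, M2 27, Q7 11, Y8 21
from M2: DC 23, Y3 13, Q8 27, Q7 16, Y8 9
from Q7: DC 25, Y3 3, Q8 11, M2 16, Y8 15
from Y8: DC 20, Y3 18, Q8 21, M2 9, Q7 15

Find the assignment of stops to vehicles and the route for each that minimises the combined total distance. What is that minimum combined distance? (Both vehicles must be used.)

Check every non-empty split of the stops between the two vehicles; for each half take its own optimal tour:
  {Y3} + {Q8, M2, Q7, Y8}: 44 + 74 = 118
  {Q8} + {Y3, M2, Q7, Y8}: 36 + 70 = 106
  {Y3, Q8} + {M2, Q7, Y8}: 54 + 70 = 124
  {M2} + {Y3, Q8, Q7, Y8}: 46 + 70 = 116
  {Y3, M2} + {Q8, Q7, Y8}: 58 + 64 = 122
  {Q8, M2} + {Y3, Q7, Y8}: 68 + 60 = 128
  … (15 splits in total)
Best: vehicle 1 DC → Q8 → DC = 36; vehicle 2 DC → Y3 → Q7 → M2 → Y8 → DC = 70; combined 106.

Minimum combined distance: 106 km.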